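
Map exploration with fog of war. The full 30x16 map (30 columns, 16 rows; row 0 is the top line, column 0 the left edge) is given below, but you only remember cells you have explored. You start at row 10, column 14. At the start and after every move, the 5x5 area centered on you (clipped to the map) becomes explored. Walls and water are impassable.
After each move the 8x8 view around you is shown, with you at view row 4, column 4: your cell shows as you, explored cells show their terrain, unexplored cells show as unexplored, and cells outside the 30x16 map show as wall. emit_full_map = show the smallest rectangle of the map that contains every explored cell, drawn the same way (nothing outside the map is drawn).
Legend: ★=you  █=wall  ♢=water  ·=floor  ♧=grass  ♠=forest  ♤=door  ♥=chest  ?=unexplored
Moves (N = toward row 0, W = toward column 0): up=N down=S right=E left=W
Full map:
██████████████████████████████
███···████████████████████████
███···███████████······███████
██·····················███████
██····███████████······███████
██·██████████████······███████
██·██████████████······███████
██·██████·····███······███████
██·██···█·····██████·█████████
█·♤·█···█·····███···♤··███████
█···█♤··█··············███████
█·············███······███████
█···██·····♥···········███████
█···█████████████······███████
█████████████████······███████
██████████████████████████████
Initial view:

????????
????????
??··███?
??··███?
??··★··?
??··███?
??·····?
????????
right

????????
????????
?··████?
?··███·?
?···★··?
?··███·?
?······?
????????

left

????????
????????
??··████
??··███·
??··★···
??··███·
??······
????????

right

????????
????????
?··████?
?··███·?
?···★··?
?··███·?
?······?
????????

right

????????
????????
··█████?
··███··?
····★··?
··███··?
·······?
????????

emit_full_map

··█████
··███··
····★··
··███··
·······

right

????????
????????
·██████?
·███···?
····★··?
·███···?
·······?
????????

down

????????
·██████?
·███···?
·······?
·███★··?
·······?
??██···?
????????

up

????????
????????
·██████?
·███···?
····★··?
·███···?
·······?
??██···?

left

????????
????????
··██████
··███···
····★···
··███···
········
???██···

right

????????
????????
·██████?
·███···?
····★··?
·███···?
·······?
??██···?

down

????????
·██████?
·███···?
·······?
·███★··?
·······?
??██···?
????????

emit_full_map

··██████
··███···
········
··███★··
········
???██···


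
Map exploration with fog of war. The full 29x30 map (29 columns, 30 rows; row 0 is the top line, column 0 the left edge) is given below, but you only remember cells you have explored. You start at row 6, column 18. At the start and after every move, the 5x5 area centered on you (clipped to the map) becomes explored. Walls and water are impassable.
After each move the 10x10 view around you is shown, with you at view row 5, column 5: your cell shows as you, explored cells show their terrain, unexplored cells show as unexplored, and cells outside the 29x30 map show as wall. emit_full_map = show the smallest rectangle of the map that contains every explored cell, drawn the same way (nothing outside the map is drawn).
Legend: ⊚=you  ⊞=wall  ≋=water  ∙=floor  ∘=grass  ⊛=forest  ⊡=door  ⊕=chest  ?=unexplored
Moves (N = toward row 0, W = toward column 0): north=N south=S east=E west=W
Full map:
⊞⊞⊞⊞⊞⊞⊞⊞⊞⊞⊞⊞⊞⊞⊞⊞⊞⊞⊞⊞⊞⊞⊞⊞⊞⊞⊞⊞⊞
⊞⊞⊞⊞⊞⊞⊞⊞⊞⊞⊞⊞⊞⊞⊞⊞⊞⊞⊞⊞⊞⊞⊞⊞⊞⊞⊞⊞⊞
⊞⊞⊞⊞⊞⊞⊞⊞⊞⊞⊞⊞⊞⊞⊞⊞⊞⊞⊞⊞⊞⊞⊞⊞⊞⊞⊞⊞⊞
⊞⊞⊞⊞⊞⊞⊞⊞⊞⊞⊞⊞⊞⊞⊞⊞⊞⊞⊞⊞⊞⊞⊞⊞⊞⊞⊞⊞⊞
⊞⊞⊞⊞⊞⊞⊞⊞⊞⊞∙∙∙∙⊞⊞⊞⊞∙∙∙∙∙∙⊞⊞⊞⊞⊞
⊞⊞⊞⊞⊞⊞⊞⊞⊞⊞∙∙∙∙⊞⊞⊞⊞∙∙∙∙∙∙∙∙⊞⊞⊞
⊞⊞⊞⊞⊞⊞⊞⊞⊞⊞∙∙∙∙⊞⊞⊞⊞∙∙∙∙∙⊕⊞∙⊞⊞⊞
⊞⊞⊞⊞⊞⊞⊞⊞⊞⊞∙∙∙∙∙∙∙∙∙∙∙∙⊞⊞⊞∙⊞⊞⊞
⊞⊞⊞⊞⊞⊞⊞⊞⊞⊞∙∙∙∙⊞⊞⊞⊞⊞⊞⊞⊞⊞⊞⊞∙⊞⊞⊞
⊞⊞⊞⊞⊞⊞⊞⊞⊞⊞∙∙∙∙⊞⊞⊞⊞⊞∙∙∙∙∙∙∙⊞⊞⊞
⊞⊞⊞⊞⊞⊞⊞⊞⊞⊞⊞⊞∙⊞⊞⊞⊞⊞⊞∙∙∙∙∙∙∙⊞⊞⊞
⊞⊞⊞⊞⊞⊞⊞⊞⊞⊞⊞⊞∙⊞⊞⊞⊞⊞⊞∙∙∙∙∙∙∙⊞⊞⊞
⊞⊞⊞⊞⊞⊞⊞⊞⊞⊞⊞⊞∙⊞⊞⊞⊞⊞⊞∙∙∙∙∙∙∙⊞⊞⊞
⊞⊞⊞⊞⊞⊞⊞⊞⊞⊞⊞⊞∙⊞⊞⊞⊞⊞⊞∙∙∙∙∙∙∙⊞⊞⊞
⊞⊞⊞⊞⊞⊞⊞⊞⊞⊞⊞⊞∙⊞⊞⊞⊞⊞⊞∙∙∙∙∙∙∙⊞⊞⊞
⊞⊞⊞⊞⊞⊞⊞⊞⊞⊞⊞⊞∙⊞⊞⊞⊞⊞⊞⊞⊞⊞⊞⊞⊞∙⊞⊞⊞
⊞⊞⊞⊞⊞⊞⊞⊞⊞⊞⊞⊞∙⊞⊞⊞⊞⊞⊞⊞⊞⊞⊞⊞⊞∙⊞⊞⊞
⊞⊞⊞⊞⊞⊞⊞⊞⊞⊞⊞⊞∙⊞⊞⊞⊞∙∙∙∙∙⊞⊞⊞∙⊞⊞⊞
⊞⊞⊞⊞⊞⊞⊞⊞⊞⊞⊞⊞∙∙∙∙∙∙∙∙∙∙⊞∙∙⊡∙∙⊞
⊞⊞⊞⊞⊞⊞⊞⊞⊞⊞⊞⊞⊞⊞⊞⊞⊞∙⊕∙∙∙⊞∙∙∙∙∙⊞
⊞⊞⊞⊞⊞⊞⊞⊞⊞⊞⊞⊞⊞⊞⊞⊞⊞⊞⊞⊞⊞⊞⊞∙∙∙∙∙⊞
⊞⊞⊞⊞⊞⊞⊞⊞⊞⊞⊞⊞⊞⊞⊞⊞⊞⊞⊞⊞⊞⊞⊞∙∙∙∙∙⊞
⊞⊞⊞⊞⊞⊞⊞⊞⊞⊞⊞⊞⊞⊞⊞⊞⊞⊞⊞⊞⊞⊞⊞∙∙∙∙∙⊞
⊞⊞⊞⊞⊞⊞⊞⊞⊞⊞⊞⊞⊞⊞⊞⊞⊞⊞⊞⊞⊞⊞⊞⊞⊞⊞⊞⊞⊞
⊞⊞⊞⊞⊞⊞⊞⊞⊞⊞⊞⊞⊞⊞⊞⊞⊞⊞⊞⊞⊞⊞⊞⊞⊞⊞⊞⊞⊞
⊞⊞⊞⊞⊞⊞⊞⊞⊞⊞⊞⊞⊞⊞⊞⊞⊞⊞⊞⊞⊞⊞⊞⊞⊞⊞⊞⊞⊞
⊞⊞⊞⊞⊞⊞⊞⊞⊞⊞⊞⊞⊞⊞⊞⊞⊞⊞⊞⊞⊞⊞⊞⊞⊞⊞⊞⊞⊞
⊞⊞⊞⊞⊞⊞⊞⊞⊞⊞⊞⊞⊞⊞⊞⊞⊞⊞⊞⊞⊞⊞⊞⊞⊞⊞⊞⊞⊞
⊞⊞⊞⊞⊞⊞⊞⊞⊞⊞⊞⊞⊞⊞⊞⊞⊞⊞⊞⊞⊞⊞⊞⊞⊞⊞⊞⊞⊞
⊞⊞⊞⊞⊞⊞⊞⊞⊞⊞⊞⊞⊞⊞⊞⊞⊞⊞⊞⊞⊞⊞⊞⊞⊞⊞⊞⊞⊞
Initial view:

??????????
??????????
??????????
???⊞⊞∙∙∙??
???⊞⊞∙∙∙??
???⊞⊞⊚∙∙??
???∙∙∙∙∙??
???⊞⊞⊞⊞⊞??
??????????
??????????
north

??????????
??????????
??????????
???⊞⊞⊞⊞⊞??
???⊞⊞∙∙∙??
???⊞⊞⊚∙∙??
???⊞⊞∙∙∙??
???∙∙∙∙∙??
???⊞⊞⊞⊞⊞??
??????????

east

??????????
??????????
??????????
??⊞⊞⊞⊞⊞⊞??
??⊞⊞∙∙∙∙??
??⊞⊞∙⊚∙∙??
??⊞⊞∙∙∙∙??
??∙∙∙∙∙∙??
??⊞⊞⊞⊞⊞???
??????????

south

??????????
??????????
??⊞⊞⊞⊞⊞⊞??
??⊞⊞∙∙∙∙??
??⊞⊞∙∙∙∙??
??⊞⊞∙⊚∙∙??
??∙∙∙∙∙∙??
??⊞⊞⊞⊞⊞⊞??
??????????
??????????

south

??????????
??⊞⊞⊞⊞⊞⊞??
??⊞⊞∙∙∙∙??
??⊞⊞∙∙∙∙??
??⊞⊞∙∙∙∙??
??∙∙∙⊚∙∙??
??⊞⊞⊞⊞⊞⊞??
???⊞⊞∙∙∙??
??????????
??????????

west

??????????
???⊞⊞⊞⊞⊞⊞?
???⊞⊞∙∙∙∙?
???⊞⊞∙∙∙∙?
???⊞⊞∙∙∙∙?
???∙∙⊚∙∙∙?
???⊞⊞⊞⊞⊞⊞?
???⊞⊞⊞∙∙∙?
??????????
??????????

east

??????????
??⊞⊞⊞⊞⊞⊞??
??⊞⊞∙∙∙∙??
??⊞⊞∙∙∙∙??
??⊞⊞∙∙∙∙??
??∙∙∙⊚∙∙??
??⊞⊞⊞⊞⊞⊞??
??⊞⊞⊞∙∙∙??
??????????
??????????

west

??????????
???⊞⊞⊞⊞⊞⊞?
???⊞⊞∙∙∙∙?
???⊞⊞∙∙∙∙?
???⊞⊞∙∙∙∙?
???∙∙⊚∙∙∙?
???⊞⊞⊞⊞⊞⊞?
???⊞⊞⊞∙∙∙?
??????????
??????????

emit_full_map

⊞⊞⊞⊞⊞⊞
⊞⊞∙∙∙∙
⊞⊞∙∙∙∙
⊞⊞∙∙∙∙
∙∙⊚∙∙∙
⊞⊞⊞⊞⊞⊞
⊞⊞⊞∙∙∙

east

??????????
??⊞⊞⊞⊞⊞⊞??
??⊞⊞∙∙∙∙??
??⊞⊞∙∙∙∙??
??⊞⊞∙∙∙∙??
??∙∙∙⊚∙∙??
??⊞⊞⊞⊞⊞⊞??
??⊞⊞⊞∙∙∙??
??????????
??????????


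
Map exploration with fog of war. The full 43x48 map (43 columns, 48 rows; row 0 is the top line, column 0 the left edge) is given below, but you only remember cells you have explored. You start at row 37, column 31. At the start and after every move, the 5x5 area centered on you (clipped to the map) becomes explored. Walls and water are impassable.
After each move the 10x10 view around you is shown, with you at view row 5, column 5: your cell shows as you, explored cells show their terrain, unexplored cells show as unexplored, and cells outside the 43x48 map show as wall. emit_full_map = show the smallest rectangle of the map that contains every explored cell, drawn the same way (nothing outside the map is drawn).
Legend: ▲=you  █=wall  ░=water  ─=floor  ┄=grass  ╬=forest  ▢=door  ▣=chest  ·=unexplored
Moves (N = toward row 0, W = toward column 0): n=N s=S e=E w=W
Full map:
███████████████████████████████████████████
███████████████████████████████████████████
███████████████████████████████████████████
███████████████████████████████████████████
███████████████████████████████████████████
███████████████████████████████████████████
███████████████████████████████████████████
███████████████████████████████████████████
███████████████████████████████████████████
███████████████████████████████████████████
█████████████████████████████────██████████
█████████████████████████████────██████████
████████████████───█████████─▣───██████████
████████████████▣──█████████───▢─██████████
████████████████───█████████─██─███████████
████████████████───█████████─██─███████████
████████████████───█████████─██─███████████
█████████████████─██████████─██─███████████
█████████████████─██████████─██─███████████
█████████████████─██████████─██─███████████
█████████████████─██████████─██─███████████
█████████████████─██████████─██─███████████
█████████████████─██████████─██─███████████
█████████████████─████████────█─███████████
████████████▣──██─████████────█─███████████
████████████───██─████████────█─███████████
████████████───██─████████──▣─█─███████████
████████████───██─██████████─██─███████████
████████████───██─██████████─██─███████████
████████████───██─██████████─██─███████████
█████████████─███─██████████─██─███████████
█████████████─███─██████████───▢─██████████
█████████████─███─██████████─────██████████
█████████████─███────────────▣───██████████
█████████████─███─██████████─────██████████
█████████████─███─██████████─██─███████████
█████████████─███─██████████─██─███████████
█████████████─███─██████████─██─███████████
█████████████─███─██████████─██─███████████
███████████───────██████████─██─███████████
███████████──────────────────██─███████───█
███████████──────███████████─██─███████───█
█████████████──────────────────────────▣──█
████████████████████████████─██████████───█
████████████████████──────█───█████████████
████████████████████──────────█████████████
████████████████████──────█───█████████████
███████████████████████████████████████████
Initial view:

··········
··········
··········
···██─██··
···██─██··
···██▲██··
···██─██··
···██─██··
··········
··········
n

··········
··········
··········
···────█··
···██─██··
···██▲██··
···██─██··
···██─██··
···██─██··
··········

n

··········
··········
··········
···▣───█··
···────█··
···██▲██··
···██─██··
···██─██··
···██─██··
···██─██··

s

··········
··········
···▣───█··
···────█··
···██─██··
···██▲██··
···██─██··
···██─██··
···██─██··
··········

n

··········
··········
··········
···▣───█··
···────█··
···██▲██··
···██─██··
···██─██··
···██─██··
···██─██··

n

··········
··········
··········
···────█··
···▣───█··
···──▲─█··
···██─██··
···██─██··
···██─██··
···██─██··

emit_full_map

────█
▣───█
──▲─█
██─██
██─██
██─██
██─██
██─██

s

··········
··········
···────█··
···▣───█··
···────█··
···██▲██··
···██─██··
···██─██··
···██─██··
···██─██··

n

··········
··········
··········
···────█··
···▣───█··
···──▲─█··
···██─██··
···██─██··
···██─██··
···██─██··

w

··········
··········
··········
···─────█·
···─▣───█·
···──▲──█·
···─██─██·
···─██─██·
····██─██·
····██─██·

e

··········
··········
··········
··─────█··
··─▣───█··
··───▲─█··
··─██─██··
··─██─██··
···██─██··
···██─██··

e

··········
··········
··········
·─────██··
·─▣───██··
·────▲██··
·─██─███··
·─██─███··
··██─██···
··██─██···

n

··········
··········
··········
···─▢─██··
·─────██··
·─▣──▲██··
·─────██··
·─██─███··
·─██─███··
··██─██···

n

··········
··········
··········
···█─███··
···─▢─██··
·────▲██··
·─▣───██··
·─────██··
·─██─███··
·─██─███··

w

··········
··········
··········
···██─███·
···──▢─██·
··───▲─██·
··─▣───██·
··─────██·
··─██─███·
··─██─███·

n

··········
··········
··········
···██─██··
···██─███·
···──▲─██·
··─────██·
··─▣───██·
··─────██·
··─██─███·

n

··········
··········
··········
···██─██··
···██─██··
···██▲███·
···──▢─██·
··─────██·
··─▣───██·
··─────██·

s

··········
··········
···██─██··
···██─██··
···██─███·
···──▲─██·
··─────██·
··─▣───██·
··─────██·
··─██─███·

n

··········
··········
··········
···██─██··
···██─██··
···██▲███·
···──▢─██·
··─────██·
··─▣───██·
··─────██·

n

··········
··········
··········
···██─██··
···██─██··
···██▲██··
···██─███·
···──▢─██·
··─────██·
··─▣───██·

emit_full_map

·██─██·
·██─██·
·██▲██·
·██─███
·──▢─██
─────██
─▣───██
─────██
─██─███
─██─███
·██─██·
·██─██·
·██─██·

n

··········
··········
··········
···─█─██··
···██─██··
···██▲██··
···██─██··
···██─███·
···──▢─██·
··─────██·

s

··········
··········
···─█─██··
···██─██··
···██─██··
···██▲██··
···██─███·
···──▢─██·
··─────██·
··─▣───██·

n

··········
··········
··········
···─█─██··
···██─██··
···██▲██··
···██─██··
···██─███·
···──▢─██·
··─────██·

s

··········
··········
···─█─██··
···██─██··
···██─██··
···██▲██··
···██─███·
···──▢─██·
··─────██·
··─▣───██·

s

··········
···─█─██··
···██─██··
···██─██··
···██─██··
···██▲███·
···──▢─██·
··─────██·
··─▣───██·
··─────██·


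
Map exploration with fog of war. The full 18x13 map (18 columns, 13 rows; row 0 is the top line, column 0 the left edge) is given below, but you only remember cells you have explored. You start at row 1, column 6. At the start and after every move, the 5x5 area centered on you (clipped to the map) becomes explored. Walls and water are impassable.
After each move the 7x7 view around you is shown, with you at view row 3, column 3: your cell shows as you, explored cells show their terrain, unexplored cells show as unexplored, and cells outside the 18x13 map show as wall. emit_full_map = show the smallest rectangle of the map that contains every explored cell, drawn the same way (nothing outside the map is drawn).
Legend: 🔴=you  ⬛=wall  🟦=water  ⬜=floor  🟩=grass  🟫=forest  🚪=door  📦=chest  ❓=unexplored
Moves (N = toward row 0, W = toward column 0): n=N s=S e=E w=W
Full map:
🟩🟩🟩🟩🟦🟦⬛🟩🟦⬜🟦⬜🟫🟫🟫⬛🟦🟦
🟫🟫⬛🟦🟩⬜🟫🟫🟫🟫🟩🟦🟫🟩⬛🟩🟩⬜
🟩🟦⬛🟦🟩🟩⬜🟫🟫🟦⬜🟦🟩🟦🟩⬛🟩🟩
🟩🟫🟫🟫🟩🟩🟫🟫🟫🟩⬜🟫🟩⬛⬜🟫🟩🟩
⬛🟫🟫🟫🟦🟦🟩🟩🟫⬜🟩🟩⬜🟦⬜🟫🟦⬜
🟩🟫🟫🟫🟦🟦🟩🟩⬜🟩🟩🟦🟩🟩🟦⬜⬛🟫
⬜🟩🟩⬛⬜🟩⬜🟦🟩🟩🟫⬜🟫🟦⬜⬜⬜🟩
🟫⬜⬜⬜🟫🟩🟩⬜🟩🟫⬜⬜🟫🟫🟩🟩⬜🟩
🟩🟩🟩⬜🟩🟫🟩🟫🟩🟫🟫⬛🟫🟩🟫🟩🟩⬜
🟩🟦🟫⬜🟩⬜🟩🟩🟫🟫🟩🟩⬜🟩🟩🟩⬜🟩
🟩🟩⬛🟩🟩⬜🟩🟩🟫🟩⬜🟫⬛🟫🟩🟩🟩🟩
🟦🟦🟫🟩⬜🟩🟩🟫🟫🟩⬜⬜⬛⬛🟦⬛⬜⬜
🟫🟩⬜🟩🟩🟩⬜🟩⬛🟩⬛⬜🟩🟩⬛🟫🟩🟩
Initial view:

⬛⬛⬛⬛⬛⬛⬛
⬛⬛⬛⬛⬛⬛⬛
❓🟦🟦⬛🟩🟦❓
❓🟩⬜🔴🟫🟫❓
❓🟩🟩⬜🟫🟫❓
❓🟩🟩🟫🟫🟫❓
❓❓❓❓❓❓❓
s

⬛⬛⬛⬛⬛⬛⬛
❓🟦🟦⬛🟩🟦❓
❓🟩⬜🟫🟫🟫❓
❓🟩🟩🔴🟫🟫❓
❓🟩🟩🟫🟫🟫❓
❓🟦🟦🟩🟩🟫❓
❓❓❓❓❓❓❓

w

⬛⬛⬛⬛⬛⬛⬛
❓🟩🟦🟦⬛🟩🟦
❓🟦🟩⬜🟫🟫🟫
❓🟦🟩🔴⬜🟫🟫
❓🟫🟩🟩🟫🟫🟫
❓🟫🟦🟦🟩🟩🟫
❓❓❓❓❓❓❓

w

⬛⬛⬛⬛⬛⬛⬛
❓🟩🟩🟦🟦⬛🟩
❓⬛🟦🟩⬜🟫🟫
❓⬛🟦🔴🟩⬜🟫
❓🟫🟫🟩🟩🟫🟫
❓🟫🟫🟦🟦🟩🟩
❓❓❓❓❓❓❓

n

⬛⬛⬛⬛⬛⬛⬛
⬛⬛⬛⬛⬛⬛⬛
❓🟩🟩🟦🟦⬛🟩
❓⬛🟦🔴⬜🟫🟫
❓⬛🟦🟩🟩⬜🟫
❓🟫🟫🟩🟩🟫🟫
❓🟫🟫🟦🟦🟩🟩

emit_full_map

🟩🟩🟦🟦⬛🟩🟦
⬛🟦🔴⬜🟫🟫🟫
⬛🟦🟩🟩⬜🟫🟫
🟫🟫🟩🟩🟫🟫🟫
🟫🟫🟦🟦🟩🟩🟫

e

⬛⬛⬛⬛⬛⬛⬛
⬛⬛⬛⬛⬛⬛⬛
🟩🟩🟦🟦⬛🟩🟦
⬛🟦🟩🔴🟫🟫🟫
⬛🟦🟩🟩⬜🟫🟫
🟫🟫🟩🟩🟫🟫🟫
🟫🟫🟦🟦🟩🟩🟫

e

⬛⬛⬛⬛⬛⬛⬛
⬛⬛⬛⬛⬛⬛⬛
🟩🟦🟦⬛🟩🟦❓
🟦🟩⬜🔴🟫🟫❓
🟦🟩🟩⬜🟫🟫❓
🟫🟩🟩🟫🟫🟫❓
🟫🟦🟦🟩🟩🟫❓

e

⬛⬛⬛⬛⬛⬛⬛
⬛⬛⬛⬛⬛⬛⬛
🟦🟦⬛🟩🟦⬜❓
🟩⬜🟫🔴🟫🟫❓
🟩🟩⬜🟫🟫🟦❓
🟩🟩🟫🟫🟫🟩❓
🟦🟦🟩🟩🟫❓❓

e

⬛⬛⬛⬛⬛⬛⬛
⬛⬛⬛⬛⬛⬛⬛
🟦⬛🟩🟦⬜🟦❓
⬜🟫🟫🔴🟫🟩❓
🟩⬜🟫🟫🟦⬜❓
🟩🟫🟫🟫🟩⬜❓
🟦🟩🟩🟫❓❓❓

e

⬛⬛⬛⬛⬛⬛⬛
⬛⬛⬛⬛⬛⬛⬛
⬛🟩🟦⬜🟦⬜❓
🟫🟫🟫🔴🟩🟦❓
⬜🟫🟫🟦⬜🟦❓
🟫🟫🟫🟩⬜🟫❓
🟩🟩🟫❓❓❓❓

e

⬛⬛⬛⬛⬛⬛⬛
⬛⬛⬛⬛⬛⬛⬛
🟩🟦⬜🟦⬜🟫❓
🟫🟫🟫🔴🟦🟫❓
🟫🟫🟦⬜🟦🟩❓
🟫🟫🟩⬜🟫🟩❓
🟩🟫❓❓❓❓❓

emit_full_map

🟩🟩🟦🟦⬛🟩🟦⬜🟦⬜🟫
⬛🟦🟩⬜🟫🟫🟫🟫🔴🟦🟫
⬛🟦🟩🟩⬜🟫🟫🟦⬜🟦🟩
🟫🟫🟩🟩🟫🟫🟫🟩⬜🟫🟩
🟫🟫🟦🟦🟩🟩🟫❓❓❓❓

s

⬛⬛⬛⬛⬛⬛⬛
🟩🟦⬜🟦⬜🟫❓
🟫🟫🟫🟩🟦🟫❓
🟫🟫🟦🔴🟦🟩❓
🟫🟫🟩⬜🟫🟩❓
🟩🟫⬜🟩🟩⬜❓
❓❓❓❓❓❓❓

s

🟩🟦⬜🟦⬜🟫❓
🟫🟫🟫🟩🟦🟫❓
🟫🟫🟦⬜🟦🟩❓
🟫🟫🟩🔴🟫🟩❓
🟩🟫⬜🟩🟩⬜❓
❓⬜🟩🟩🟦🟩❓
❓❓❓❓❓❓❓

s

🟫🟫🟫🟩🟦🟫❓
🟫🟫🟦⬜🟦🟩❓
🟫🟫🟩⬜🟫🟩❓
🟩🟫⬜🔴🟩⬜❓
❓⬜🟩🟩🟦🟩❓
❓🟩🟩🟫⬜🟫❓
❓❓❓❓❓❓❓

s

🟫🟫🟦⬜🟦🟩❓
🟫🟫🟩⬜🟫🟩❓
🟩🟫⬜🟩🟩⬜❓
❓⬜🟩🔴🟦🟩❓
❓🟩🟩🟫⬜🟫❓
❓🟩🟫⬜⬜🟫❓
❓❓❓❓❓❓❓

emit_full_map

🟩🟩🟦🟦⬛🟩🟦⬜🟦⬜🟫
⬛🟦🟩⬜🟫🟫🟫🟫🟩🟦🟫
⬛🟦🟩🟩⬜🟫🟫🟦⬜🟦🟩
🟫🟫🟩🟩🟫🟫🟫🟩⬜🟫🟩
🟫🟫🟦🟦🟩🟩🟫⬜🟩🟩⬜
❓❓❓❓❓❓⬜🟩🔴🟦🟩
❓❓❓❓❓❓🟩🟩🟫⬜🟫
❓❓❓❓❓❓🟩🟫⬜⬜🟫

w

⬜🟫🟫🟦⬜🟦🟩
🟫🟫🟫🟩⬜🟫🟩
🟩🟩🟫⬜🟩🟩⬜
❓🟩⬜🔴🟩🟦🟩
❓🟦🟩🟩🟫⬜🟫
❓⬜🟩🟫⬜⬜🟫
❓❓❓❓❓❓❓

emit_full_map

🟩🟩🟦🟦⬛🟩🟦⬜🟦⬜🟫
⬛🟦🟩⬜🟫🟫🟫🟫🟩🟦🟫
⬛🟦🟩🟩⬜🟫🟫🟦⬜🟦🟩
🟫🟫🟩🟩🟫🟫🟫🟩⬜🟫🟩
🟫🟫🟦🟦🟩🟩🟫⬜🟩🟩⬜
❓❓❓❓❓🟩⬜🔴🟩🟦🟩
❓❓❓❓❓🟦🟩🟩🟫⬜🟫
❓❓❓❓❓⬜🟩🟫⬜⬜🟫


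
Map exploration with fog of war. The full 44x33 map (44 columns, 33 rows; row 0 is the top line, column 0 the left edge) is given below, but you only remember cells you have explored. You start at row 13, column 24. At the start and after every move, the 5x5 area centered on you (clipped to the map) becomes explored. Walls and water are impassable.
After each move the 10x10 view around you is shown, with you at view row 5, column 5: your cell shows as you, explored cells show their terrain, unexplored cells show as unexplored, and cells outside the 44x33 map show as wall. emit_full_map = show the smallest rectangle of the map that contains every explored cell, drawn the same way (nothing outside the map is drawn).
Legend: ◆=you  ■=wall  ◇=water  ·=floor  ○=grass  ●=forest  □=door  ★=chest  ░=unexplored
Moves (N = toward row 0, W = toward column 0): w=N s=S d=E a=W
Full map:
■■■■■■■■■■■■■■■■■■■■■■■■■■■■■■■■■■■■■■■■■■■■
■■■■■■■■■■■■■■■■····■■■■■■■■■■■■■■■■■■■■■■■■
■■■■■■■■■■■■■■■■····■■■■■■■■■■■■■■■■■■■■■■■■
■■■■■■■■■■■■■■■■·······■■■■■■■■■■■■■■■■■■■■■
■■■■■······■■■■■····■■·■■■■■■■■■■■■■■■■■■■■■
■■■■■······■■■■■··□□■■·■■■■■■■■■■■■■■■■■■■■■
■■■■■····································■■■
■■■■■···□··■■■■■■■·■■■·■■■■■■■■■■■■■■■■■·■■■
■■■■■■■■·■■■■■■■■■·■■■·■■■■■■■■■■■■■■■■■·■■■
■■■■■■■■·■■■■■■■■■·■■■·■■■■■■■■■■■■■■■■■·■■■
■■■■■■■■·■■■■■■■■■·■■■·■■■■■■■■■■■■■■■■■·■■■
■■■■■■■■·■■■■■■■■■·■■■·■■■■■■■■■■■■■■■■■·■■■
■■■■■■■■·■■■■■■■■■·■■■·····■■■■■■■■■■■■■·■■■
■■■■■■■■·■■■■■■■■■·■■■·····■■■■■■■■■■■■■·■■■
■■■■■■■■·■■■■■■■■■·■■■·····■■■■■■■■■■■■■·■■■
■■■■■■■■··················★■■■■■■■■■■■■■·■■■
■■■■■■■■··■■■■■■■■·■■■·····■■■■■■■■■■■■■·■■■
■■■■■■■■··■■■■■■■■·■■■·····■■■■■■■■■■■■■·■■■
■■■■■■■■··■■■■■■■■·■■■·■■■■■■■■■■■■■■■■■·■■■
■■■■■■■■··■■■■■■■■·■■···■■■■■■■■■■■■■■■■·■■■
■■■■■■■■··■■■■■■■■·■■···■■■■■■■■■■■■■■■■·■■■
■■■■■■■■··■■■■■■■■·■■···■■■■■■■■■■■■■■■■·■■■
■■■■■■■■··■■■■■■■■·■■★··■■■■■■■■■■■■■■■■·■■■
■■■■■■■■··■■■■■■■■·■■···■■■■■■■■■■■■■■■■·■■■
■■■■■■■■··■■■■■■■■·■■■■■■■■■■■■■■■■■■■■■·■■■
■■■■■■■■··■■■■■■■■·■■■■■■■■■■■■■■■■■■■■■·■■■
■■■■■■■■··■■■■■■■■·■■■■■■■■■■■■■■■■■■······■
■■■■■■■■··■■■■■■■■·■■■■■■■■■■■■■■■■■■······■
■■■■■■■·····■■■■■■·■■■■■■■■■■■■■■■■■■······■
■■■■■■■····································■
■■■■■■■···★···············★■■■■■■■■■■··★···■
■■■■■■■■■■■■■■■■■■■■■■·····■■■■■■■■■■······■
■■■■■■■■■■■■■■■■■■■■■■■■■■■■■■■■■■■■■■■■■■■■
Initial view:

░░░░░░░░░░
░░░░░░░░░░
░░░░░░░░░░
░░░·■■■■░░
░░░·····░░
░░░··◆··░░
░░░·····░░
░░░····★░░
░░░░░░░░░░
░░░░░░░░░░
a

░░░░░░░░░░
░░░░░░░░░░
░░░░░░░░░░
░░░■·■■■■░
░░░■·····░
░░░■·◆···░
░░░■·····░
░░░·····★░
░░░░░░░░░░
░░░░░░░░░░

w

░░░░░░░░░░
░░░░░░░░░░
░░░░░░░░░░
░░░■·■■■░░
░░░■·■■■■░
░░░■·◆···░
░░░■·····░
░░░■·····░
░░░·····★░
░░░░░░░░░░

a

░░░░░░░░░░
░░░░░░░░░░
░░░░░░░░░░
░░░■■·■■■░
░░░■■·■■■■
░░░■■◆····
░░░■■·····
░░░■■·····
░░░░·····★
░░░░░░░░░░

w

░░░░░░░░░░
░░░░░░░░░░
░░░░░░░░░░
░░░■■·■■░░
░░░■■·■■■░
░░░■■◆■■■■
░░░■■·····
░░░■■·····
░░░■■·····
░░░░·····★

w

░░░░░░░░░░
░░░░░░░░░░
░░░░░░░░░░
░░░■■·■■░░
░░░■■·■■░░
░░░■■◆■■■░
░░░■■·■■■■
░░░■■·····
░░░■■·····
░░░■■·····

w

░░░░░░░░░░
░░░░░░░░░░
░░░░░░░░░░
░░░■■·■■░░
░░░■■·■■░░
░░░■■◆■■░░
░░░■■·■■■░
░░░■■·■■■■
░░░■■·····
░░░■■·····

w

░░░░░░░░░░
░░░░░░░░░░
░░░░░░░░░░
░░░·····░░
░░░■■·■■░░
░░░■■◆■■░░
░░░■■·■■░░
░░░■■·■■■░
░░░■■·■■■■
░░░■■·····

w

░░░░░░░░░░
░░░░░░░░░░
░░░░░░░░░░
░░░■■·■■░░
░░░·····░░
░░░■■◆■■░░
░░░■■·■■░░
░░░■■·■■░░
░░░■■·■■■░
░░░■■·■■■■

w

░░░░░░░░░░
░░░░░░░░░░
░░░░░░░░░░
░░░■■·■■░░
░░░■■·■■░░
░░░··◆··░░
░░░■■·■■░░
░░░■■·■■░░
░░░■■·■■░░
░░░■■·■■■░

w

░░░░░░░░░░
░░░░░░░░░░
░░░░░░░░░░
░░░···■■░░
░░░■■·■■░░
░░░■■◆■■░░
░░░·····░░
░░░■■·■■░░
░░░■■·■■░░
░░░■■·■■░░

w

■■■■■■■■■■
░░░░░░░░░░
░░░░░░░░░░
░░░■■■■■░░
░░░···■■░░
░░░■■◆■■░░
░░░■■·■■░░
░░░·····░░
░░░■■·■■░░
░░░■■·■■░░

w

■■■■■■■■■■
■■■■■■■■■■
░░░░░░░░░░
░░░■■■■■░░
░░░■■■■■░░
░░░··◆■■░░
░░░■■·■■░░
░░░■■·■■░░
░░░·····░░
░░░■■·■■░░

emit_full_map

■■■■■░░
■■■■■░░
··◆■■░░
■■·■■░░
■■·■■░░
·····░░
■■·■■░░
■■·■■░░
■■·■■░░
■■·■■■░
■■·■■■■
■■·····
■■·····
■■·····
░·····★

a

■■■■■■■■■■
■■■■■■■■■■
░░░░░░░░░░
░░░·■■■■■░
░░░·■■■■■░
░░░··◆·■■░
░░░·■■·■■░
░░░□■■·■■░
░░░░·····░
░░░░■■·■■░

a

■■■■■■■■■■
■■■■■■■■■■
░░░░░░░░░░
░░░··■■■■■
░░░··■■■■■
░░░··◆··■■
░░░··■■·■■
░░░□□■■·■■
░░░░░·····
░░░░░■■·■■

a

■■■■■■■■■■
■■■■■■■■■■
░░░░░░░░░░
░░░···■■■■
░░░···■■■■
░░░··◆···■
░░░···■■·■
░░░·□□■■·■
░░░░░░····
░░░░░░■■·■

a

■■■■■■■■■■
■■■■■■■■■■
░░░░░░░░░░
░░░····■■■
░░░····■■■
░░░··◆····
░░░····■■·
░░░··□□■■·
░░░░░░░···
░░░░░░░■■·

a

■■■■■■■■■■
■■■■■■■■■■
░░░░░░░░░░
░░░■····■■
░░░■····■■
░░░■·◆····
░░░■····■■
░░░■··□□■■
░░░░░░░░··
░░░░░░░░■■

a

■■■■■■■■■■
■■■■■■■■■■
░░░░░░░░░░
░░░■■····■
░░░■■····■
░░░■■◆····
░░░■■····■
░░░■■··□□■
░░░░░░░░░·
░░░░░░░░░■

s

■■■■■■■■■■
░░░░░░░░░░
░░░■■····■
░░░■■····■
░░░■■·····
░░░■■◆···■
░░░■■··□□■
░░░·····░·
░░░░░░░░░■
░░░░░░░░░■

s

░░░░░░░░░░
░░░■■····■
░░░■■····■
░░░■■·····
░░░■■····■
░░░■■◆·□□■
░░░·····░·
░░░■■■■·░■
░░░░░░░░░■
░░░░░░░░░■

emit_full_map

■■····■■■■■░░
■■····■■■■■░░
■■·······■■░░
■■····■■·■■░░
■■◆·□□■■·■■░░
·····░·····░░
■■■■·░■■·■■░░
░░░░░░■■·■■░░
░░░░░░■■·■■░░
░░░░░░■■·■■■░
░░░░░░■■·■■■■
░░░░░░■■·····
░░░░░░■■·····
░░░░░░■■·····
░░░░░░░·····★

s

░░░■■····■
░░░■■····■
░░░■■·····
░░░■■····■
░░░■■··□□■
░░░··◆··░·
░░░■■■■·░■
░░░■■■■·░■
░░░░░░░░░■
░░░░░░░░░■

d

░░■■····■■
░░■■····■■
░░■■······
░░■■····■■
░░■■··□□■■
░░···◆····
░░■■■■·■■■
░░■■■■·■■■
░░░░░░░░■■
░░░░░░░░■■

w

░░░░░░░░░░
░░■■····■■
░░■■····■■
░░■■······
░░■■····■■
░░■■·◆□□■■
░░········
░░■■■■·■■■
░░■■■■·■■■
░░░░░░░░■■

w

■■■■■■■■■■
░░░░░░░░░░
░░■■····■■
░░■■····■■
░░■■······
░░■■·◆··■■
░░■■··□□■■
░░········
░░■■■■·■■■
░░■■■■·■■■

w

■■■■■■■■■■
■■■■■■■■■■
░░░░░░░░░░
░░■■····■■
░░■■····■■
░░■■·◆····
░░■■····■■
░░■■··□□■■
░░········
░░■■■■·■■■

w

■■■■■■■■■■
■■■■■■■■■■
■■■■■■■■■■
░░░■■■■■░░
░░■■····■■
░░■■·◆··■■
░░■■······
░░■■····■■
░░■■··□□■■
░░········

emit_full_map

░■■■■■░░░░░░░
■■····■■■■■░░
■■·◆··■■■■■░░
■■·······■■░░
■■····■■·■■░░
■■··□□■■·■■░░
···········░░
■■■■·■■■·■■░░
■■■■·■■■·■■░░
░░░░░░■■·■■░░
░░░░░░■■·■■■░
░░░░░░■■·■■■■
░░░░░░■■·····
░░░░░░■■·····
░░░░░░■■·····
░░░░░░░·····★

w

■■■■■■■■■■
■■■■■■■■■■
■■■■■■■■■■
■■■■■■■■■■
░░░■■■■■░░
░░■■·◆··■■
░░■■····■■
░░■■······
░░■■····■■
░░■■··□□■■

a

■■■■■■■■■■
■■■■■■■■■■
■■■■■■■■■■
■■■■■■■■■■
░░░■■■■■■░
░░░■■◆···■
░░░■■····■
░░░■■·····
░░░■■····■
░░░■■··□□■

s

■■■■■■■■■■
■■■■■■■■■■
■■■■■■■■■■
░░░■■■■■■░
░░░■■····■
░░░■■◆···■
░░░■■·····
░░░■■····■
░░░■■··□□■
░░░·······

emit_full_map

■■■■■■░░░░░░░
■■····■■■■■░░
■■◆···■■■■■░░
■■·······■■░░
■■····■■·■■░░
■■··□□■■·■■░░
···········░░
■■■■·■■■·■■░░
■■■■·■■■·■■░░
░░░░░░■■·■■░░
░░░░░░■■·■■■░
░░░░░░■■·■■■■
░░░░░░■■·····
░░░░░░■■·····
░░░░░░■■·····
░░░░░░░·····★
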